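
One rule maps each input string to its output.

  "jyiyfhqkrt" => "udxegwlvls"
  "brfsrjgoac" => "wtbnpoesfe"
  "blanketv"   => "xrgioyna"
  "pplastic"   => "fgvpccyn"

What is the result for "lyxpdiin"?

Looking at the pairs, the operation is to shift every letter 13 places forward in the alphabet (wrapping around) — i.e. ROT13, then swap the front and back halves of the string.
"lyxpdiin" → "ylkcqvva" → "qvvaylkc".

qvvaylkc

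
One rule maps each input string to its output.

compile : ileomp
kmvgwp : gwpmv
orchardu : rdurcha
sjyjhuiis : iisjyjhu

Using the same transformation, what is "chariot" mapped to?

In each case the input is transformed by: delete the first character, then move the last 3 characters to the front (rotate right by 3).
On "chariot": the first step gives "hariot", and the second then gives "iothar".

iothar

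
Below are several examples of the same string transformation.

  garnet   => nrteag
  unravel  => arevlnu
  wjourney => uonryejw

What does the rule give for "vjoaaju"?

Each output is the input with this applied: swap each adjacent pair of characters (1↔2, 3↔4, ...), then move the first 2 characters to the end (rotate left by 2).
"vjoaaju" → "jvaojau" → "aojaujv".
(Check on "unravel": → "nuarevl" → "arevlnu" ✓)

aojaujv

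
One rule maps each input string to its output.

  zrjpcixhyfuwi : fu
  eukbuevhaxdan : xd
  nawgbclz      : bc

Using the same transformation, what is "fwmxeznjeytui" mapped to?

yt

Each output is the input with this applied: move the last 2 characters to the front (rotate right by 2), then keep only the last 2 characters.
Starting from "fwmxeznjeytui": after the first operation, "uifwmxeznjeyt"; after the second, "yt".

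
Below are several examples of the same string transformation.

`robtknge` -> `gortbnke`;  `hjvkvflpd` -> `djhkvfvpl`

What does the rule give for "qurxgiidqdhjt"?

Rule — swap each adjacent pair of characters (1↔2, 3↔4, ...), then move the last character to the front.
On "qurxgiidqdhjt": the first step gives "uqxrigdidqjht", and the second then gives "tuqxrigdidqjh".

tuqxrigdidqjh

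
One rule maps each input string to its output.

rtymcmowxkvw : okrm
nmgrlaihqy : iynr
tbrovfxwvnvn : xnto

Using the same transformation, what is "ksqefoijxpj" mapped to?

ipke

Rule — keep one character in every 3, starting at position 1 (positions 1st, 4th, 7th, ...), then move the last 2 characters to the front (rotate right by 2).
On "ksqefoijxpj": the first step gives "keip", and the second then gives "ipke".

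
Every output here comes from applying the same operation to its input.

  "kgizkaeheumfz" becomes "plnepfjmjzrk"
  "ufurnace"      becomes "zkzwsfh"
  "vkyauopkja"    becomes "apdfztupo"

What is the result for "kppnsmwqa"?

Each output is the input with this applied: shift every letter 5 places forward in the alphabet (wrapping around), then delete the last character.
"kppnsmwqa" → "puusxrbvf" → "puusxrbv".

puusxrbv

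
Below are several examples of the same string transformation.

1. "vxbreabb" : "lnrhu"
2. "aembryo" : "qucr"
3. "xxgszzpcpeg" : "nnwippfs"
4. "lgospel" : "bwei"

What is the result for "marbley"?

cqhr

What's happening: shift every letter 10 places backward in the alphabet (wrapping around), then delete the last 3 characters.
Applying both steps to "marbley": "cqhrbuo", then "cqhr".
(Check on "aembryo": → "qucrhoe" → "qucr" ✓)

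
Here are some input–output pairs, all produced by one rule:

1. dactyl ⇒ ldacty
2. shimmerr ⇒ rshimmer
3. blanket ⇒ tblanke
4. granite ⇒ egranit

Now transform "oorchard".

doorchar

The pattern: move the last character to the front.
So "oorchard" becomes "doorchar".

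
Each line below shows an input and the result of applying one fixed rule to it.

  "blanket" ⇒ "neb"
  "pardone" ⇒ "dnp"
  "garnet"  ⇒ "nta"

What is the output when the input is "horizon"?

The pattern: move the first 2 characters to the end (rotate left by 2), then keep every other character starting from the second (positions 2nd, 4th, 6th, ...).
Applying both steps to "horizon": "rizonho", then "ioh".

ioh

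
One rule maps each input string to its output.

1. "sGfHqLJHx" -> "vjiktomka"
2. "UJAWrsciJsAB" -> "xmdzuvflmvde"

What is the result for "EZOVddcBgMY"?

Each output is the input with this applied: shift every letter 3 places forward in the alphabet (wrapping around), then convert every letter to lowercase.
On "EZOVddcBgMY": the first step gives "HCRYggfEjPB", and the second then gives "hcryggfejpb".
(Check on "UJAWrsciJsAB": → "XMDZuvflMvDE" → "xmdzuvflmvde" ✓)

hcryggfejpb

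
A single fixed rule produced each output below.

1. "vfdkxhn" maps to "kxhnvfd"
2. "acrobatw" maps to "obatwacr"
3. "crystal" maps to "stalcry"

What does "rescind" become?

cindres

What's happening: move the first 3 characters to the end (rotate left by 3).
"rescind" → "cindres".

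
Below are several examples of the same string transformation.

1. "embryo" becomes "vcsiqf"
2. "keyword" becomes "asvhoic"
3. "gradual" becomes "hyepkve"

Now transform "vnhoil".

smpzrl

In each case the input is transformed by: shift every letter 4 places forward in the alphabet (wrapping around), then move the first 3 characters to the end (rotate left by 3).
Starting from "vnhoil": after the first operation, "zrlsmp"; after the second, "smpzrl".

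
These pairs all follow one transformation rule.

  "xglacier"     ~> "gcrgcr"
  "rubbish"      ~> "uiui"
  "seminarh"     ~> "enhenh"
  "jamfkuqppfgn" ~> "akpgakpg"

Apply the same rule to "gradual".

ruru

The rule is to keep one character in every 3, starting at position 2 (positions 2nd, 5th, 8th, ...), then write the whole string twice.
On "gradual": the first step gives "ru", and the second then gives "ruru".
(Check on "rubbish": → "ui" → "uiui" ✓)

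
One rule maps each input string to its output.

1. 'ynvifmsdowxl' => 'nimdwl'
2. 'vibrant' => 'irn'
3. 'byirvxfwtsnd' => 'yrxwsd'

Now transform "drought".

ruh

The rule is to keep every other character starting from the second (positions 2nd, 4th, 6th, ...).
So "drought" becomes "ruh".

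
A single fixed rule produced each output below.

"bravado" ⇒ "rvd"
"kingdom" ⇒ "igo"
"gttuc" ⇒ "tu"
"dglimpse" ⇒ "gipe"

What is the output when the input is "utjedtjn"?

Looking at the pairs, the operation is to keep every other character starting from the second (positions 2nd, 4th, 6th, ...).
On "utjedtjn" that produces "tetn".

tetn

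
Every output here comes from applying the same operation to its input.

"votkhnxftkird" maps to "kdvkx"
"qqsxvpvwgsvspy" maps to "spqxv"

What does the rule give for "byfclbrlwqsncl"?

qcbcr

Rule — keep one character in every 3, starting at position 1 (positions 1st, 4th, 7th, ...), then move the first 3 characters to the end (rotate left by 3).
"byfclbrlwqsncl" → "bcrqc" → "qcbcr".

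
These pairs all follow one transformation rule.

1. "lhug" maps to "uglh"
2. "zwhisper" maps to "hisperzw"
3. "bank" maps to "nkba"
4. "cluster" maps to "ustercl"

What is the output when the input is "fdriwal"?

riwalfd

What's happening: move the first 2 characters to the end (rotate left by 2).
For "fdriwal" the result is "riwalfd".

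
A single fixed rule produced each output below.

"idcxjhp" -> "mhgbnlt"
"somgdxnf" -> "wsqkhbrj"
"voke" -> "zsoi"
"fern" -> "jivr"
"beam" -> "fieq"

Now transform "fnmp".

Each output is the input with this applied: shift every letter 4 places forward in the alphabet (wrapping around).
"fnmp" → "jrqt".

jrqt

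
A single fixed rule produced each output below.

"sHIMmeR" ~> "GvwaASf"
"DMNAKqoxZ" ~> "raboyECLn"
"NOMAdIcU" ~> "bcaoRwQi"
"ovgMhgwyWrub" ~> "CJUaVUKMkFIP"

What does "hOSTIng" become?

VcghwBU

Looking at the pairs, the operation is to shift every letter 12 places backward in the alphabet (wrapping around), then flip the case of every letter.
Doing the same to "hOSTIng": "VcghwBU".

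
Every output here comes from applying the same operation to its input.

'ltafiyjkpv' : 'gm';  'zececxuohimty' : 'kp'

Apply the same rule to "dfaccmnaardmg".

The rule is to shift every letter 9 places backward in the alphabet (wrapping around), then keep only the last 2 characters.
"dfaccmnaardmg" → "uwrttderriudx" → "dx".
(Check on "ltafiyjkpv": → "ckrwzpabgm" → "gm" ✓)

dx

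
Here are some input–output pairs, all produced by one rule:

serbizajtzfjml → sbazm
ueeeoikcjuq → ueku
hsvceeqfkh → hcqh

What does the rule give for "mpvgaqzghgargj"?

mgzgg

In each case the input is transformed by: keep one character in every 3, starting at position 1 (positions 1st, 4th, 7th, ...).
For "mpvgaqzghgargj" the result is "mgzgg".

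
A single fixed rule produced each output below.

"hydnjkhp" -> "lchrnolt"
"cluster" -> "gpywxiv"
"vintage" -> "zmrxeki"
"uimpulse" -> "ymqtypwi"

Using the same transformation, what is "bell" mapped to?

The transformation: shift every letter 4 places forward in the alphabet (wrapping around).
"bell" → "fipp".

fipp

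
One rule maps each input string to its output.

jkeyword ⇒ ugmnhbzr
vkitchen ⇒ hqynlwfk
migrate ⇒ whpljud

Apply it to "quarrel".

hotxduu

In each case the input is transformed by: move the last 2 characters to the front (rotate right by 2), then shift every letter 3 places forward in the alphabet (wrapping around).
"quarrel" → "elquarr" → "hotxduu".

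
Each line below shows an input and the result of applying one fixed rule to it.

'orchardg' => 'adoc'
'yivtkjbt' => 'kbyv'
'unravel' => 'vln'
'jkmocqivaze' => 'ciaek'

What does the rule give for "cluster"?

The transformation: move the first 3 characters to the end (rotate left by 3), then keep every other character starting from the second (positions 2nd, 4th, 6th, ...).
On "cluster": the first step gives "sterclu", and the second then gives "trl".

trl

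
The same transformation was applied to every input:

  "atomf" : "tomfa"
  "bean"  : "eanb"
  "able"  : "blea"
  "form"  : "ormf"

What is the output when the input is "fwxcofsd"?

The rule is to move the first character to the end.
So "fwxcofsd" becomes "wxcofsdf".

wxcofsdf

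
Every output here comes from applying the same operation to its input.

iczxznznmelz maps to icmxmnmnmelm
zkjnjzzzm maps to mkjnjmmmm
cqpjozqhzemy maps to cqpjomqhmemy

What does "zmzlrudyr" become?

Rule — replace every "z" with "m".
On "zmzlrudyr" that produces "mmmlrudyr".

mmmlrudyr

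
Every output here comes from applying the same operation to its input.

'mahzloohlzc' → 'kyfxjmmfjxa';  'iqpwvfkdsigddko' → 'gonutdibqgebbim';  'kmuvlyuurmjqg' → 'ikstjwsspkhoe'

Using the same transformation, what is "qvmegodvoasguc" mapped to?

The rule is to shift every letter 2 places backward in the alphabet (wrapping around).
For "qvmegodvoasguc" the result is "otkcembtmyqesa".

otkcembtmyqesa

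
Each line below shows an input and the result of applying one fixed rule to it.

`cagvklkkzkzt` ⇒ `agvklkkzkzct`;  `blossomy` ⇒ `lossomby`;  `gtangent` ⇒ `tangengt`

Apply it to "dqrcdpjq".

qrcdpjdq

Rule — swap the first and last characters, then move the first character to the end.
"dqrcdpjq" → "qqrcdpjd" → "qrcdpjdq".
(Check on "cagvklkkzkzt": → "tagvklkkzkzc" → "agvklkkzkzct" ✓)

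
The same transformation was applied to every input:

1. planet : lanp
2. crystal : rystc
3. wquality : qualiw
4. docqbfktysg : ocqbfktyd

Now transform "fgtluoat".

What's happening: delete the last 2 characters, then move the first character to the end.
Working it through for "fgtluoat": intermediate "fgtluo", final "gtluof".

gtluof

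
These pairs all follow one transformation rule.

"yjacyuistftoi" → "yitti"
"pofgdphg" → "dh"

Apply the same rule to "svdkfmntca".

fnc

What's happening: delete the first 3 characters, then keep every other character starting from the second (positions 2nd, 4th, 6th, ...).
Starting from "svdkfmntca": after the first operation, "kfmntca"; after the second, "fnc".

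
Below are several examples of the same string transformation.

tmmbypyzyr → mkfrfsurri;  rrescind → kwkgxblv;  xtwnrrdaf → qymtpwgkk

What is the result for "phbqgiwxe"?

Looking at the pairs, the operation is to shift every letter 7 places backward in the alphabet (wrapping around), then take characters alternately from the front and the back (1st, last, 2nd, 2nd-last, ...).
For "phbqgiwxe", step one produces "iaujzbpqx"; step two turns that into "ixaqupjbz".

ixaqupjbz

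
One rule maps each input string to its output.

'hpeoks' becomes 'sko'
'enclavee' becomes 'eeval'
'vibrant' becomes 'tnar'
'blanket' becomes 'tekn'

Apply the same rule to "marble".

The pattern: reverse the string, then delete the last 3 characters.
"marble" → "elbram" → "elb".

elb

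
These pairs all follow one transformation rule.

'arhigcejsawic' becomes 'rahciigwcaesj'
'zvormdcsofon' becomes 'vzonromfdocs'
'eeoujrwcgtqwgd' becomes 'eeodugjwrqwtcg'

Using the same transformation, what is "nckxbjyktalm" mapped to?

The rule is to move the first character to the end, then take characters alternately from the front and the back (1st, last, 2nd, 2nd-last, ...).
Applying both steps to "nckxbjyktalm": "ckxbjyktalmn", then "cnkmxlbajtyk".

cnkmxlbajtyk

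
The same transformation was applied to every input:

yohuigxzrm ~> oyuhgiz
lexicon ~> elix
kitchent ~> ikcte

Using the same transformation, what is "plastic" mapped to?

lpsa

Each output is the input with this applied: swap each adjacent pair of characters (1↔2, 3↔4, ...), then delete the last 3 characters.
On "plastic": the first step gives "lpsaitc", and the second then gives "lpsa".
(Check on "kitchent": → "ikctehtn" → "ikcte" ✓)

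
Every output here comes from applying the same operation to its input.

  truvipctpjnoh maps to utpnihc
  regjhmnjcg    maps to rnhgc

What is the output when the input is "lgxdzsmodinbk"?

Rule — keep every other character starting from the first (positions 1st, 3rd, 5th, ...), then sort the characters into reverse alphabetical order.
"lgxdzsmodinbk" → "lxzmdnk" → "zxnmlkd".

zxnmlkd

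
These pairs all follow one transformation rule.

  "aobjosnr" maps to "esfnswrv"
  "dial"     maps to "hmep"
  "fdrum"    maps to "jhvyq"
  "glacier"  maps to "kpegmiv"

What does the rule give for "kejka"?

The pattern: shift every letter 4 places forward in the alphabet (wrapping around).
On "kejka" that produces "oinoe".

oinoe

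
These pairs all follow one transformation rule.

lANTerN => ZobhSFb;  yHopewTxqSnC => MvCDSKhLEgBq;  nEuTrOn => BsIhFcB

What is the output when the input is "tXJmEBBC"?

Looking at the pairs, the operation is to flip the case of every letter, then shift every letter 12 places backward in the alphabet (wrapping around).
Applying that to "tXJmEBBC" gives "HlxAsppq".

HlxAsppq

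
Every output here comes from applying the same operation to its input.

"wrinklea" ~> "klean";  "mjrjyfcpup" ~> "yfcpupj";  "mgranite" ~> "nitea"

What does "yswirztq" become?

In each case the input is transformed by: delete the first 3 characters, then move the first character to the end.
Starting from "yswirztq": after the first operation, "irztq"; after the second, "rztqi".

rztqi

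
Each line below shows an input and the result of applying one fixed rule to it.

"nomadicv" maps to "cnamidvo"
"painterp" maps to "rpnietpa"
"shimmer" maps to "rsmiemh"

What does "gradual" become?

What's happening: swap each adjacent pair of characters (1↔2, 3↔4, ...), then swap the first and last characters.
"gradual" → "rgdaaul" → "lgdaaur".

lgdaaur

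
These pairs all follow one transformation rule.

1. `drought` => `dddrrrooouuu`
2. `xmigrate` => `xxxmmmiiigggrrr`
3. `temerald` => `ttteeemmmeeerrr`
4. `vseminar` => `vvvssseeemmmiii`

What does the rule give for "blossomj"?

bbblllooossssss

The rule is to delete the last 3 characters, then repeat every character 3 times.
Starting from "blossomj": after the first operation, "bloss"; after the second, "bbblllooossssss".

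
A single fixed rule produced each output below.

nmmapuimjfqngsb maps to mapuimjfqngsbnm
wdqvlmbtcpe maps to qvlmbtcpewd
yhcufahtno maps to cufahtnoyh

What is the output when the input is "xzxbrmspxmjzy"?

xbrmspxmjzyxz

The transformation: move the first 2 characters to the end (rotate left by 2).
Doing the same to "xzxbrmspxmjzy": "xbrmspxmjzyxz".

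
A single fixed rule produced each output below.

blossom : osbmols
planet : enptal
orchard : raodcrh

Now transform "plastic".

itpcals

What's happening: move the last 3 characters to the front (rotate right by 3), then swap each adjacent pair of characters (1↔2, 3↔4, ...).
Doing the same to "plastic": "itpcals".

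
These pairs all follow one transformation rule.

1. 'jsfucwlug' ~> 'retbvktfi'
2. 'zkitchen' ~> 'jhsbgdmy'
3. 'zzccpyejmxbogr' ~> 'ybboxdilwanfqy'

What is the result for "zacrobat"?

What's happening: move the first character to the end, then shift every letter 1 place backward in the alphabet (wrapping around).
Starting from "zacrobat": after the first operation, "acrobatz"; after the second, "zbqnazsy".

zbqnazsy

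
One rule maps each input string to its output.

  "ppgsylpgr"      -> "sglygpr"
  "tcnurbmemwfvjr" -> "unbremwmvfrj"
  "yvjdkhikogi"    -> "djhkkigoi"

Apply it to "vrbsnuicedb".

In each case the input is transformed by: swap each adjacent pair of characters (1↔2, 3↔4, ...), then delete the first 2 characters.
On "vrbsnuicedb": the first step gives "rvsbuncideb", and the second then gives "sbuncideb".

sbuncideb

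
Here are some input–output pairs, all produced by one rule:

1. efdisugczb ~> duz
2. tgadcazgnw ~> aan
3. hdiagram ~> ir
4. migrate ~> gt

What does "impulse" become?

Rule — keep one character in every 3, starting at position 3 (positions 3rd, 6th, 9th, ...).
On "impulse" that produces "ps".

ps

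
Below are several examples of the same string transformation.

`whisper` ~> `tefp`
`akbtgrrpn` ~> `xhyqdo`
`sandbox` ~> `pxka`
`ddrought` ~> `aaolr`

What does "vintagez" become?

The transformation: delete the last 3 characters, then shift every letter 3 places backward in the alphabet (wrapping around).
"vintagez" → "vinta" → "sfkqx".

sfkqx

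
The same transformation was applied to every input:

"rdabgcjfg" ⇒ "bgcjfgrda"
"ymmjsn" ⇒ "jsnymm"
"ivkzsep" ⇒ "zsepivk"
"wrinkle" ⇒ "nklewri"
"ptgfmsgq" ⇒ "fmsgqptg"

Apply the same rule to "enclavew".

lavewenc

The pattern: move the first 3 characters to the end (rotate left by 3).
So "enclavew" becomes "lavewenc".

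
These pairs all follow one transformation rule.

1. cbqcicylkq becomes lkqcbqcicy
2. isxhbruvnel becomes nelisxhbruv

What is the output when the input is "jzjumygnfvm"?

fvmjzjumygn

In each case the input is transformed by: move the last 3 characters to the front (rotate right by 3).
Doing the same to "jzjumygnfvm": "fvmjzjumygn".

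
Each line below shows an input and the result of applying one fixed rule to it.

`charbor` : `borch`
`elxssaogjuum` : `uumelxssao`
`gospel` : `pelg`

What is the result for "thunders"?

Looking at the pairs, the operation is to move the last 3 characters to the front (rotate right by 3), then delete the last 2 characters.
Applying both steps to "thunders": "ersthund", then "ersthu".
(Check on "elxssaogjuum": → "uumelxssaogj" → "uumelxssao" ✓)

ersthu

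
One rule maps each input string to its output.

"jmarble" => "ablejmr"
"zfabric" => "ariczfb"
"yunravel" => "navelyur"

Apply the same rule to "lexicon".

Each output is the input with this applied: move the first 3 characters to the end (rotate left by 3), then swap the first and last characters.
For "lexicon", step one produces "iconlex"; step two turns that into "xconlei".

xconlei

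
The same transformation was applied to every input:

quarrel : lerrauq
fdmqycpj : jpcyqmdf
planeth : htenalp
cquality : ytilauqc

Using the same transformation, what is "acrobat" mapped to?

What's happening: reverse the string.
For "acrobat" the result is "taborca".

taborca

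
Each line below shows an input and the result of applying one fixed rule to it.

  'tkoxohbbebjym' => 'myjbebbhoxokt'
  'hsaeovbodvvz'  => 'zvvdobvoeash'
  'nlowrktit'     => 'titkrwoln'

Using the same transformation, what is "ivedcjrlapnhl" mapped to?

lhnpalrjcdevi

The transformation: reverse the string.
On "ivedcjrlapnhl" that produces "lhnpalrjcdevi".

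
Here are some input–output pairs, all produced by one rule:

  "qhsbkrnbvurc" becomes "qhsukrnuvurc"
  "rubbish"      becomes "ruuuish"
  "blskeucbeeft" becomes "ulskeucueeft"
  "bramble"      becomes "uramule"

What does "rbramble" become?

ruramule

Rule — replace every "b" with "u".
Doing the same to "rbramble": "ruramule".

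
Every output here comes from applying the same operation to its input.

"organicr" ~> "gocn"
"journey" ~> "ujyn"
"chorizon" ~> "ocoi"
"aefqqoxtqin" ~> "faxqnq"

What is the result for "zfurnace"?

The transformation: keep every other character starting from the first (positions 1st, 3rd, 5th, ...), then swap each adjacent pair of characters (1↔2, 3↔4, ...).
So "zfurnace" becomes "uzcn".

uzcn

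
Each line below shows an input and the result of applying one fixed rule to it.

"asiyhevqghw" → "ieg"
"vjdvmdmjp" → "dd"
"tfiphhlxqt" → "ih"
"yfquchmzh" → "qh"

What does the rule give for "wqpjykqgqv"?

The pattern: delete the last 2 characters, then keep one character in every 3, starting at position 3 (positions 3rd, 6th, 9th, ...).
For "wqpjykqgqv", step one produces "wqpjykqg"; step two turns that into "pk".

pk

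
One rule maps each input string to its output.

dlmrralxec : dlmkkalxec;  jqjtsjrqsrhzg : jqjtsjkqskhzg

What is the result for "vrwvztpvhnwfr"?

Rule — replace every "r" with "k".
For "vrwvztpvhnwfr" the result is "vkwvztpvhnwfk".

vkwvztpvhnwfk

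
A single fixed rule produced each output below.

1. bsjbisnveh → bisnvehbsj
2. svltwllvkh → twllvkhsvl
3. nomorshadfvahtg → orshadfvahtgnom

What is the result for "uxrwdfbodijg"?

wdfbodijguxr

The pattern: move the first 3 characters to the end (rotate left by 3).
On "uxrwdfbodijg" that produces "wdfbodijguxr".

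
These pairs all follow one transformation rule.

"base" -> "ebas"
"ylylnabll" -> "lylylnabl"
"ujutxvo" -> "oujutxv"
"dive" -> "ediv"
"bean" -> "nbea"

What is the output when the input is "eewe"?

eeew

In each case the input is transformed by: move the last character to the front.
So "eewe" becomes "eeew".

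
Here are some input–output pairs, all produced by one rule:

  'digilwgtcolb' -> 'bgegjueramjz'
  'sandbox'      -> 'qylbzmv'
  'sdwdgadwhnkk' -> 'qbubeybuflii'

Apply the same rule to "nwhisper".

The transformation: shift every letter 2 places backward in the alphabet (wrapping around).
Applying that to "nwhisper" gives "lufgqncp".

lufgqncp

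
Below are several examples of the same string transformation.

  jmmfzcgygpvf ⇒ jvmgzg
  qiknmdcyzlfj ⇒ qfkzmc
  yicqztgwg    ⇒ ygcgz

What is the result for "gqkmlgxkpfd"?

gdkplx

What's happening: keep every other character starting from the first (positions 1st, 3rd, 5th, ...), then take characters alternately from the front and the back (1st, last, 2nd, 2nd-last, ...).
Working it through for "gqkmlgxkpfd": intermediate "gklxpd", final "gdkplx".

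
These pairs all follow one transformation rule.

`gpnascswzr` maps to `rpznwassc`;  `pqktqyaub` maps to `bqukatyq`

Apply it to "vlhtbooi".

ilohotb

Looking at the pairs, the operation is to take characters alternately from the front and the back (1st, last, 2nd, 2nd-last, ...), then delete the first character.
Applying both steps to "vlhtbooi": "vilohotb", then "ilohotb".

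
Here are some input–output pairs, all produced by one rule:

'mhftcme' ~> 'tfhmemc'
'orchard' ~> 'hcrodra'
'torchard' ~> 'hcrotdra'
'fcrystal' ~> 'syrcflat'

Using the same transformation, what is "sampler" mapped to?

pmasrel

Each output is the input with this applied: reverse the string, then move the first 3 characters to the end (rotate left by 3).
Starting from "sampler": after the first operation, "relpmas"; after the second, "pmasrel".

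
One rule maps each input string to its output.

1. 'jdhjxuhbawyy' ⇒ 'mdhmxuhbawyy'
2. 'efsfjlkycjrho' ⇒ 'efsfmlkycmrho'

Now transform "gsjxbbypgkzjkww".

gsmxbbypgkzmkww

The pattern: replace every "j" with "m".
For "gsjxbbypgkzjkww" the result is "gsmxbbypgkzmkww".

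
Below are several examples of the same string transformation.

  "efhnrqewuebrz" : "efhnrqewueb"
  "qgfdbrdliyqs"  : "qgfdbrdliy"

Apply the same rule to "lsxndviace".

The rule is to delete the last 2 characters.
For "lsxndviace" the result is "lsxndvia".

lsxndvia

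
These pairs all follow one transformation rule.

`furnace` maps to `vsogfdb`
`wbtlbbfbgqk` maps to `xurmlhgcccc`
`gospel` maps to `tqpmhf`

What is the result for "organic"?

The rule is to shift every letter 1 place forward in the alphabet (wrapping around), then sort the characters into reverse alphabetical order.
For "organic", step one produces "pshbojd"; step two turns that into "spojhdb".
(Check on "gospel": → "hptqfm" → "tqpmhf" ✓)

spojhdb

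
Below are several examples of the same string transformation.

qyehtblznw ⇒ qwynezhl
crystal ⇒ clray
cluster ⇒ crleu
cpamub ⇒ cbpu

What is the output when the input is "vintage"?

What's happening: take characters alternately from the front and the back (1st, last, 2nd, 2nd-last, ...), then delete the last 2 characters.
On "vintage": the first step gives "veignat", and the second then gives "veign".

veign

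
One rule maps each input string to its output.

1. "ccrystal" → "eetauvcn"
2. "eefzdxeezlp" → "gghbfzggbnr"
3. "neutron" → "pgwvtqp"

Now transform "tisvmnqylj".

vkuxopsanl

Each output is the input with this applied: shift every letter 2 places forward in the alphabet (wrapping around).
"tisvmnqylj" → "vkuxopsanl".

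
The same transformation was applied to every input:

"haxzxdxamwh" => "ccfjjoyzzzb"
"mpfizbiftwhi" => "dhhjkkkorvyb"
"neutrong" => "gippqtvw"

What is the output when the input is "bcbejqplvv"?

Rule — sort the characters into alphabetical order, then shift every letter 2 places forward in the alphabet (wrapping around).
Applying both steps to "bcbejqplvv": "bbcejlpqvv", then "ddeglnrsxx".
(Check on "neutrong": → "egnnortu" → "gippqtvw" ✓)

ddeglnrsxx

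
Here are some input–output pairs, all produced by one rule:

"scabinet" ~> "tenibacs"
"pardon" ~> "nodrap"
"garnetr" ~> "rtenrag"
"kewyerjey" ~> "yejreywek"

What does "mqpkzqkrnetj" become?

In each case the input is transformed by: reverse the string.
So "mqpkzqkrnetj" becomes "jtenrkqzkpqm".

jtenrkqzkpqm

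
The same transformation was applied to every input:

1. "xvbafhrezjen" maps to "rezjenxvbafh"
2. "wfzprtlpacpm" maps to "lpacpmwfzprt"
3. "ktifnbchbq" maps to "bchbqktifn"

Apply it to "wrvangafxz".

In each case the input is transformed by: swap the front and back halves of the string.
Applying that to "wrvangafxz" gives "gafxzwrvan".

gafxzwrvan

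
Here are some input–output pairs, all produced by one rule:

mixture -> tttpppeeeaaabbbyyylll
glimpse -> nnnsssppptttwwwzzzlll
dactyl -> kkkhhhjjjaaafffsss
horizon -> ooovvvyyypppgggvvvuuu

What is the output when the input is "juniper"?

Looking at the pairs, the operation is to shift every letter 7 places forward in the alphabet (wrapping around), then repeat every character 3 times.
On "juniper": the first step gives "qbupwly", and the second then gives "qqqbbbuuupppwwwlllyyy".

qqqbbbuuupppwwwlllyyy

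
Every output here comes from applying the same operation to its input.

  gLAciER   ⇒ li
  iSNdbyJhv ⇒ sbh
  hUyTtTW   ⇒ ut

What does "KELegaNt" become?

egt

In each case the input is transformed by: keep one character in every 3, starting at position 2 (positions 2nd, 5th, 8th, ...), then convert every letter to lowercase.
On "KELegaNt" that produces "egt".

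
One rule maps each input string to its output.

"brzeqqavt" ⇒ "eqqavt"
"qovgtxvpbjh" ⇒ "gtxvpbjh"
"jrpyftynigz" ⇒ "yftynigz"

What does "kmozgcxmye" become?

The rule is to delete the first 3 characters.
"kmozgcxmye" → "zgcxmye".

zgcxmye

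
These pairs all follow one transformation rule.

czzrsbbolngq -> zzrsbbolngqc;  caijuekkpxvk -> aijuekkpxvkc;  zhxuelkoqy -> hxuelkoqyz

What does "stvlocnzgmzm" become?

tvlocnzgmzms

In each case the input is transformed by: move the first character to the end.
Doing the same to "stvlocnzgmzm": "tvlocnzgmzms".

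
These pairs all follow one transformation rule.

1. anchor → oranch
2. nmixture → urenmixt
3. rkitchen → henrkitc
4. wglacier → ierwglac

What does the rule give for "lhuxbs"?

bslhux

In each case the input is transformed by: swap the front and back halves of the string, then move the first character to the end.
For "lhuxbs" the result is "bslhux".
(Check on "nmixture": → "turenmix" → "urenmixt" ✓)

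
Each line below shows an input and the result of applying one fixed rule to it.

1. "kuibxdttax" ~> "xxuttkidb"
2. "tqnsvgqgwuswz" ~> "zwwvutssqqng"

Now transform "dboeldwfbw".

The transformation: sort the characters into reverse alphabetical order, then delete the last character.
For "dboeldwfbw", step one produces "wwolfeddbb"; step two turns that into "wwolfeddb".

wwolfeddb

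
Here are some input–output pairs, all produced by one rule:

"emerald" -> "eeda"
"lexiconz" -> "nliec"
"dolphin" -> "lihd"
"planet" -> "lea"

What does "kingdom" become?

In each case the input is transformed by: sort the characters into reverse alphabetical order, then delete the first 3 characters.
Working it through for "kingdom": intermediate "onmkigd", final "kigd".

kigd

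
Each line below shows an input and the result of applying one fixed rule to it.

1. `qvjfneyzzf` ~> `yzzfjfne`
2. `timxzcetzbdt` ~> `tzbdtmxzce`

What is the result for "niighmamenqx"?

Looking at the pairs, the operation is to delete the first 2 characters, then swap the front and back halves of the string.
Applying both steps to "niighmamenqx": "ighmamenqx", then "menqxighma".

menqxighma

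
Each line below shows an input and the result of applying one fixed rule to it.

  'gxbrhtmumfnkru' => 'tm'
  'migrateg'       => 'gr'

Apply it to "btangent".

an

The rule is to swap the front and back halves of the string, then keep only the last 2 characters.
"btangent" → "gentbtan" → "an".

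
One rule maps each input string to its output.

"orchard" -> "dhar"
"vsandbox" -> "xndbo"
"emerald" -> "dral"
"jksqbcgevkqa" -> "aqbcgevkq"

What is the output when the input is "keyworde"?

Rule — delete the first 3 characters, then move the last character to the front.
Applying both steps to "keyworde": "worde", then "eword".

eword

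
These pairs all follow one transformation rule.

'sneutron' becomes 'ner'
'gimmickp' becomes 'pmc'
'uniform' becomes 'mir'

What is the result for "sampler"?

What's happening: move the last character to the front, then keep one character in every 3, starting at position 1 (positions 1st, 4th, 7th, ...).
For "sampler", step one produces "rsample"; step two turns that into "rme".

rme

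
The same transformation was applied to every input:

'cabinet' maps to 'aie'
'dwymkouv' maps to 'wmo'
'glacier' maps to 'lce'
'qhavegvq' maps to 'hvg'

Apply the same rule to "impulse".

Rule — delete the last character, then keep every other character starting from the second (positions 2nd, 4th, 6th, ...).
For "impulse", step one produces "impuls"; step two turns that into "mus".

mus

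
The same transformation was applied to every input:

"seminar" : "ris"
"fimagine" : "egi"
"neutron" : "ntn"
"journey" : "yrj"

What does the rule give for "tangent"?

tgt

The pattern: reverse the string, then keep one character in every 3, starting at position 1 (positions 1st, 4th, 7th, ...).
On "tangent": the first step gives "tnegnat", and the second then gives "tgt".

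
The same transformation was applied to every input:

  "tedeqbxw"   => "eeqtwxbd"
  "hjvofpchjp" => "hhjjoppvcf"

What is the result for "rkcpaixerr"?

The rule is to sort the characters into alphabetical order, then move the first 2 characters to the end (rotate left by 2).
Working it through for "rkcpaixerr": intermediate "aceikprrrx", final "eikprrrxac".

eikprrrxac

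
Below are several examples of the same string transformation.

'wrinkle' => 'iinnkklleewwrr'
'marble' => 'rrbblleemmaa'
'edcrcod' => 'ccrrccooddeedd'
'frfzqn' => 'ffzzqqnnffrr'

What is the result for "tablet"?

bblleettttaa

The rule is to move the first 2 characters to the end (rotate left by 2), then double every character.
For "tablet", step one produces "bletta"; step two turns that into "bblleettttaa".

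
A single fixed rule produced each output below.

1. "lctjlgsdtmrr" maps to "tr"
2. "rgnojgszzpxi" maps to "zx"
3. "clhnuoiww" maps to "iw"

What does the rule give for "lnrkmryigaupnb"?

un

Rule — keep every other character starting from the first (positions 1st, 3rd, 5th, ...), then keep only the last 2 characters.
"lnrkmryigaupnb" → "lrmygun" → "un".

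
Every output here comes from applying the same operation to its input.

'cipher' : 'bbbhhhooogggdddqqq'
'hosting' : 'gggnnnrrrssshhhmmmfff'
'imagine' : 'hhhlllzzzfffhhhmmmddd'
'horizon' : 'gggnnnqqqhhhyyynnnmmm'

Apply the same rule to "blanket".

aaakkkzzzmmmjjjdddsss

Each output is the input with this applied: shift every letter 1 place backward in the alphabet (wrapping around), then repeat every character 3 times.
Working it through for "blanket": intermediate "akzmjds", final "aaakkkzzzmmmjjjdddsss".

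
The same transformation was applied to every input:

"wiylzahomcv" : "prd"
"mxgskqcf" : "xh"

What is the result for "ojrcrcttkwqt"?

itbk

What's happening: keep one character in every 3, starting at position 3 (positions 3rd, 6th, 9th, ...), then shift every letter 9 places backward in the alphabet (wrapping around).
"ojrcrcttkwqt" → "rckt" → "itbk".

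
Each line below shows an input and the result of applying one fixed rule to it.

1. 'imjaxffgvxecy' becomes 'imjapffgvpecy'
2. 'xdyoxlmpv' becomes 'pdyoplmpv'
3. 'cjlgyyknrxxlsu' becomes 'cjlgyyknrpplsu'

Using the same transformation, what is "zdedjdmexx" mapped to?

zdedjdmepp

The pattern: replace every "x" with "p".
"zdedjdmexx" → "zdedjdmepp".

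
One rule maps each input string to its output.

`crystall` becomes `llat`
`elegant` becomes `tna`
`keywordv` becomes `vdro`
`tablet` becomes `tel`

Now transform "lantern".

Rule — take characters alternately from the front and the back (1st, last, 2nd, 2nd-last, ...), then keep every other character starting from the second (positions 2nd, 4th, 6th, ...).
For "lantern", step one produces "lnarnet"; step two turns that into "nre".

nre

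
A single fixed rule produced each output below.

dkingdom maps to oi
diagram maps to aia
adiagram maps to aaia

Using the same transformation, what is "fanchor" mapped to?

What's happening: move the last 2 characters to the front (rotate right by 2), then keep only the vowels.
For "fanchor", step one produces "orfanch"; step two turns that into "oa".

oa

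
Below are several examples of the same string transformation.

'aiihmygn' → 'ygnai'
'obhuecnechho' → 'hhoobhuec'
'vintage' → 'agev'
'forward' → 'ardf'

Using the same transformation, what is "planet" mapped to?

net

What's happening: move the last 3 characters to the front (rotate right by 3), then delete the last 3 characters.
"planet" → "netpla" → "net".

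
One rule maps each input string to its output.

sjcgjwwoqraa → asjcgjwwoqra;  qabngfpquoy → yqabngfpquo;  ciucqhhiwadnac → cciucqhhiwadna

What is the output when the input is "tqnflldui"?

What's happening: move the last character to the front.
Doing the same to "tqnflldui": "itqnflldu".

itqnflldu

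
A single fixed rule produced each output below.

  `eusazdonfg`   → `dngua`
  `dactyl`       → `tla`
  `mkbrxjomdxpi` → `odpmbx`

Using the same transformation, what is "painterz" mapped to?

Each output is the input with this applied: swap the front and back halves of the string, then keep every other character starting from the first (positions 1st, 3rd, 5th, ...).
"painterz" → "trpi".
(Check on "eusazdonfg": → "donfgeusaz" → "dngua" ✓)

trpi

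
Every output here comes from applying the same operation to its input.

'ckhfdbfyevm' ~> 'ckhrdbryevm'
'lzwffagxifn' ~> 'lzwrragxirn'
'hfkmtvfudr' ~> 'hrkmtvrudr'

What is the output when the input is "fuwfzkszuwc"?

The rule is to replace every "f" with "r".
"fuwfzkszuwc" → "ruwrzkszuwc".

ruwrzkszuwc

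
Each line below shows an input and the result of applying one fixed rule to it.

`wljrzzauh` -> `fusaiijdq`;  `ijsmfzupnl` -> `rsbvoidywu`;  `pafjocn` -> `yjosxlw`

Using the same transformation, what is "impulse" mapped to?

rvydubn

The transformation: shift every letter 9 places forward in the alphabet (wrapping around).
So "impulse" becomes "rvydubn".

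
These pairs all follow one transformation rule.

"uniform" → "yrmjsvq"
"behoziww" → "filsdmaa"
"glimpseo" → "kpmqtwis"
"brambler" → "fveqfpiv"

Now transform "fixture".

jmbxyvi

In each case the input is transformed by: shift every letter 4 places forward in the alphabet (wrapping around).
Applying that to "fixture" gives "jmbxyvi".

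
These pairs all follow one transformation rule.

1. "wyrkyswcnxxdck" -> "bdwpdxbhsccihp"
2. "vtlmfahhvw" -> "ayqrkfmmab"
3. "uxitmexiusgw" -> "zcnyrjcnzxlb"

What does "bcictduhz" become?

The rule is to shift every letter 5 places forward in the alphabet (wrapping around).
Doing the same to "bcictduhz": "ghnhyizme".

ghnhyizme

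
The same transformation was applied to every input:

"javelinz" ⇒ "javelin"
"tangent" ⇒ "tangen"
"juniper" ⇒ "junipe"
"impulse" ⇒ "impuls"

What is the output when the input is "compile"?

The transformation: delete the last character.
For "compile" the result is "compil".

compil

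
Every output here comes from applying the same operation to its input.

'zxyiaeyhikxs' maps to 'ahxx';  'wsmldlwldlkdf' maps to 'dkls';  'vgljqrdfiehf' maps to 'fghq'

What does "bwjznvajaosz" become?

jnsw

Each output is the input with this applied: keep one character in every 3, starting at position 2 (positions 2nd, 5th, 8th, ...), then sort the characters into alphabetical order.
Applying that to "bwjznvajaosz" gives "jnsw".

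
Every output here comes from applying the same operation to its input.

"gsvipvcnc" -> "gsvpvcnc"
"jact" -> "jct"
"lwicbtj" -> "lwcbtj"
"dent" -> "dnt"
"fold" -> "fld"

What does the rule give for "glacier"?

The transformation: remove every vowel.
"glacier" → "glcr".

glcr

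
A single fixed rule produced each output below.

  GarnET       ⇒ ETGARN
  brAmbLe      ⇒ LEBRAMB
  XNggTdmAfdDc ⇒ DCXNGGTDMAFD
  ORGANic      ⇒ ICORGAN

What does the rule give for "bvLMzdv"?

DVBVLMZ

Rule — move the last 2 characters to the front (rotate right by 2), then convert every letter to uppercase.
Working it through for "bvLMzdv": intermediate "dvbvLMz", final "DVBVLMZ".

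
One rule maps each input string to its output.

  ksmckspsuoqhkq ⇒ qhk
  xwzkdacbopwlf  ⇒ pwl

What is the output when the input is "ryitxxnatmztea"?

zte

Looking at the pairs, the operation is to move the last character to the front, then keep only the last 3 characters.
Applying that to "ryitxxnatmztea" gives "zte".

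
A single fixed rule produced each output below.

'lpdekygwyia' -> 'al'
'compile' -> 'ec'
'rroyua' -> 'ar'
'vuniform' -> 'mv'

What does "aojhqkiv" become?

va

What's happening: move the first character to the end, then keep only the last 2 characters.
For "aojhqkiv", step one produces "ojhqkiva"; step two turns that into "va".
(Check on "lpdekygwyia": → "pdekygwyial" → "al" ✓)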